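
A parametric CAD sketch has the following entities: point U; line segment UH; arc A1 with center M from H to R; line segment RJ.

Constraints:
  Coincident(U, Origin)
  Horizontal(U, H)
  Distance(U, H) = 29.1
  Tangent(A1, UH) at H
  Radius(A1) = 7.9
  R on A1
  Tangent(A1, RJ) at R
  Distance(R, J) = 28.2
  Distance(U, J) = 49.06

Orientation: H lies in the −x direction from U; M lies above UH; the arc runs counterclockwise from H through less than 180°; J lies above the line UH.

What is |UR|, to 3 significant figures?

24.3

Checks: |MH| = 7.900 ✓; |MR| = 7.900 ✓; ∠(MR, RJ) = 90.00° ✓; |RJ| = 28.20 ✓; |UJ| = 49.06 ✓.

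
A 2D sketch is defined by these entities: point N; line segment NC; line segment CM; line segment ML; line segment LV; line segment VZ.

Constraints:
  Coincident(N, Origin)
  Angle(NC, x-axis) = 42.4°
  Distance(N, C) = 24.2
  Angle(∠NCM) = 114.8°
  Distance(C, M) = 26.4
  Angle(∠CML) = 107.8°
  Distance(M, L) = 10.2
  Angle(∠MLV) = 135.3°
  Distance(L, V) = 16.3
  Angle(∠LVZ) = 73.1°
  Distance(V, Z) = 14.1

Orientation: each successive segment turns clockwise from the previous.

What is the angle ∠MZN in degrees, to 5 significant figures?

153.57°

∠MLV = 135.3° gives LV at -139.70° from the x-axis; with |LV| = 16.3, V = (28.887, -14.616). ∠LVZ = 73.1° gives VZ at 113.40° from the x-axis; with |VZ| = 14.1, Z = (23.288, -1.6758). Then cos ∠MZN = ZM·ZN / (|ZM||ZN|), giving 153.57°.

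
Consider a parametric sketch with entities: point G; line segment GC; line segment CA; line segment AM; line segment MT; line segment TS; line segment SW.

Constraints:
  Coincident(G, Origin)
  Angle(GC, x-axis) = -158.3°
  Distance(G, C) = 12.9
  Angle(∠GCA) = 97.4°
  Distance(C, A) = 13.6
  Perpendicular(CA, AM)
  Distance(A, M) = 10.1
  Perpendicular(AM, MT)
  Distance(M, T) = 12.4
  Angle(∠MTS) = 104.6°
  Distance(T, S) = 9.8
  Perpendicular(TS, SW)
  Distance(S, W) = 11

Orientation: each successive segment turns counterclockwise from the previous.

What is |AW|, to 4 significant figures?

4.744

∠MTS = 104.6° gives TS at 179.7° from the x-axis; with |TS| = 9.8, S = (-11.70, -3.387). TS ⟂ SW, so SW runs at -90.30°; with |SW| = 11.0, W = (-11.76, -14.39). Then |AW| = |W − A| = 4.744.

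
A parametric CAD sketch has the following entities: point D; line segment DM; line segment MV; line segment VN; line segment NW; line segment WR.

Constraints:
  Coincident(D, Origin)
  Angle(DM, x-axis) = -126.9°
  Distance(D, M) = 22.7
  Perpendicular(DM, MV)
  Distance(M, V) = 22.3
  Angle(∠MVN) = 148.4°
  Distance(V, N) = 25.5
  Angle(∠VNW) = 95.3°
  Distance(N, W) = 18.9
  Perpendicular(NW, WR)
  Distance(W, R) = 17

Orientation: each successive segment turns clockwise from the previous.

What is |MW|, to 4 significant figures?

46.79

D is at the origin; DM runs at -126.9° with length 22.7, so M = (-13.63, -18.15). DM ⟂ MV, so MV runs at 143.1°; with |MV| = 22.3, V = (-31.46, -4.763). ∠MVN = 148.4° gives VN at 111.5° from the x-axis; with |VN| = 25.5, N = (-40.81, 18.96). ∠VNW = 95.3° gives NW at 26.80° from the x-axis; with |NW| = 18.9, W = (-23.94, 27.48). Then |MW| = |W − M| = 46.79.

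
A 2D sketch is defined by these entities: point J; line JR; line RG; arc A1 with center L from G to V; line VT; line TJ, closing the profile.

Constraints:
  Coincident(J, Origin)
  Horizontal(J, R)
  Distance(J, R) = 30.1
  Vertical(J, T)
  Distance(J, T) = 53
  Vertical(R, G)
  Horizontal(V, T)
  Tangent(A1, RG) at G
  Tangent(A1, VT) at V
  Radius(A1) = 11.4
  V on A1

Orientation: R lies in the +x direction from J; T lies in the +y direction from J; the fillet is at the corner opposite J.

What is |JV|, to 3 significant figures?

56.2

J is at the origin; J and R share the same y with |JR| = 30.1 and R on the +x side, so R = (30.1, 0.00). JT is vertical with |JT| = 53.0 and T on the +y side, so T = (0.00, 53.0). The virtual corner opposite J is at (30.1, 53.0). A1 meets RG tangentially, so LG is at right angles to RG and since A1 is tangent to VT there, LV ⟂ VT, with radius 11.4, so the center L sits 11.4 in from both sides at L = (18.7, 41.6). That places the tangent points at G = (30.1, 41.6) on RG and V = (18.7, 53.0) on VT. Then |JV| = |V − J| = 56.2.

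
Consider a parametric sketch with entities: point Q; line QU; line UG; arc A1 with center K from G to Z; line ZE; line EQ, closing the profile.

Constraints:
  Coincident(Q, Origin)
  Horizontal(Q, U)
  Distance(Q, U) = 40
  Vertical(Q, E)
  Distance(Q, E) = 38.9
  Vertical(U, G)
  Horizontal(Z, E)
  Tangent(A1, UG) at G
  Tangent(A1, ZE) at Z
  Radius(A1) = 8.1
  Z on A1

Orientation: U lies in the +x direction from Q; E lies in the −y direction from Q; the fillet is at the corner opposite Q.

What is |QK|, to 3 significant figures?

44.3

Q and E share the same x with |QE| = 38.9 and E on the −y side, so E = (0.00, -38.9). The virtual corner opposite Q is at (40.0, -38.9). The tangent condition forces KG to be normal to UG and A1 meets ZE tangentially, so KZ is at right angles to ZE, with radius 8.1, so the center K sits 8.1 in from both sides at K = (31.9, -30.8). Then |QK| = |K − Q| = 44.3.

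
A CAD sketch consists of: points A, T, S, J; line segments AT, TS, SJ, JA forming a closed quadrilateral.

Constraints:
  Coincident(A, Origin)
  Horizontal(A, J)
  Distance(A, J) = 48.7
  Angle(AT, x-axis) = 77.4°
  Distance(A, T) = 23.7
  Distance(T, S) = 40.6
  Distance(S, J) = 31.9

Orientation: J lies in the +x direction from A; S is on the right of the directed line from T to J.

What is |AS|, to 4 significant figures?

24.98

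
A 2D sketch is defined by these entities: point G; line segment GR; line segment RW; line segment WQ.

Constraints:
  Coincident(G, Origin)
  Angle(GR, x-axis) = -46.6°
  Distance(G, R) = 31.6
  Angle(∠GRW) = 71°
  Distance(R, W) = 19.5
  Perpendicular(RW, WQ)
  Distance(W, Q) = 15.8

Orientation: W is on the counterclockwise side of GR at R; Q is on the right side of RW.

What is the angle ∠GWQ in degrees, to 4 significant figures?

162.9°

G is at the origin; GR runs at -46.6° with length 31.6, so R = 31.6·(cos -46.6°, sin -46.6°) = (21.71, -22.96). ∠GRW = 71.0°, so RW runs at -46.6° + (180° − 71.0°) = 62.40° from the x-axis; with |RW| = 19.5, W = R + 19.5·(cos 62.40°, sin 62.40°) = (30.75, -5.679). RW ⟂ WQ; with |WQ| = 15.8 on the right of RW, Q = W + 15.8·(0.8862, -0.4633) = (44.75, -13.00). Then cos ∠GWQ = WG·WQ / (|WG||WQ|), giving 162.9°.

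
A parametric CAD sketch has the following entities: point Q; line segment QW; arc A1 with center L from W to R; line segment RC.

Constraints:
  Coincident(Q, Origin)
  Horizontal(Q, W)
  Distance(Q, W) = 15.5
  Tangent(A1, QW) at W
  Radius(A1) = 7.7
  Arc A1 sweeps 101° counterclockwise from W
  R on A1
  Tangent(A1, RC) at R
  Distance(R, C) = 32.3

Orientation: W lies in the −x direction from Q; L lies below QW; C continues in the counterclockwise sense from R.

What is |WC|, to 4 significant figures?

40.90

On A1, W sits at bearing 90° from L; a 101° counterclockwise sweep puts R at bearing 191°, so R = L + 7.7·(cos 191°, sin 191°) = (-23.06, -9.169). Since A1 is tangent to RC there, LR ⟂ RC, so RC runs along (−sin 191°, cos 191°); with |RC| = 32.3, C = (-16.90, -40.88). Then |WC| = |C − W| = 40.90.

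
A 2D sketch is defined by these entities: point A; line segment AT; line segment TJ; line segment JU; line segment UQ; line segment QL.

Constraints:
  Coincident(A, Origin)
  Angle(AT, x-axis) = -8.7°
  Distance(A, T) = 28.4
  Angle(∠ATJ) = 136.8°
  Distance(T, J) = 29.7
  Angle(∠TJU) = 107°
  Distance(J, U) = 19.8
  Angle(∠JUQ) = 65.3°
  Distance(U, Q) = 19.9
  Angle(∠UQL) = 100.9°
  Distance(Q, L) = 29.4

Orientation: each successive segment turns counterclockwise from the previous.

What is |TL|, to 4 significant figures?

19.26

A is at the origin; AT runs at -8.7° with length 28.4, so T = (28.07, -4.296). ∠ATJ = 136.8° gives TJ at 34.50° from the x-axis; with |TJ| = 29.7, J = (52.55, 12.53). ∠TJU = 107.0° gives JU at 107.5° from the x-axis; with |JU| = 19.8, U = (46.60, 31.41). ∠JUQ = 65.3° gives UQ at -137.8° from the x-axis; with |UQ| = 19.9, Q = (31.85, 18.04). ∠UQL = 100.9° gives QL at -58.70° from the x-axis; with |QL| = 29.4, L = (47.13, -7.078). Then |TL| = |L − T| = 19.26.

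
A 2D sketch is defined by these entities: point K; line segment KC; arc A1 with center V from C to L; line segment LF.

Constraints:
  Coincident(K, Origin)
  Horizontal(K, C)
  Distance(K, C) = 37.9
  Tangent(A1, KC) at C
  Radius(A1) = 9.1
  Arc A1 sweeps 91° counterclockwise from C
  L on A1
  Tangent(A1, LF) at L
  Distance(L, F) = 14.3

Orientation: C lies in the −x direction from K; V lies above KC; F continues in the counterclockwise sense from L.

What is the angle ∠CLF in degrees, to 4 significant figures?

134.5°

K is at the origin; K and C share the same y with |KC| = 37.9 and C on the −x side, so C = (-37.90, 0.000). A1 meets KC tangentially, so VC is at right angles to KC, so V = C + (0, 9.1) = (-37.90, 9.100). On A1, C sits at bearing -90° from V; a 91° counterclockwise sweep puts L at bearing 1°, so L = V + 9.1·(cos 1°, sin 1°) = (-28.80, 9.259). Since A1 is tangent to LF there, VL ⟂ LF, so LF runs along (−sin 1°, cos 1°); with |LF| = 14.3, F = (-29.05, 23.56). Then cos ∠CLF = LC·LF / (|LC||LF|), giving 134.5°.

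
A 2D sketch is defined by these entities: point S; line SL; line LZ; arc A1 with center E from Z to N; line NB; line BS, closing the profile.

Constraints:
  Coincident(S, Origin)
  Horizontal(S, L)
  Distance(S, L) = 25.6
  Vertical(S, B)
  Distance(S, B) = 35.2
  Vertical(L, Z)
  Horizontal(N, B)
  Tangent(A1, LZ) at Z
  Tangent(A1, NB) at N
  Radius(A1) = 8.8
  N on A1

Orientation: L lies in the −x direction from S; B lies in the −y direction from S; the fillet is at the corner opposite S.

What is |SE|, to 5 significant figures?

31.292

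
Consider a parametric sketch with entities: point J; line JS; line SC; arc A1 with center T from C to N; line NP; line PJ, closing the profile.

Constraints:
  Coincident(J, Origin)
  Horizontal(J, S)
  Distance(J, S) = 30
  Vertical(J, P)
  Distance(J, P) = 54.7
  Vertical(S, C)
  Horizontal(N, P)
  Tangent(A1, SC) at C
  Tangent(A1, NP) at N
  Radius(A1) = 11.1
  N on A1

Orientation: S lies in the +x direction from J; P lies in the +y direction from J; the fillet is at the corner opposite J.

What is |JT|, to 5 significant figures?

47.520

J is at the origin; JS is horizontal with |JS| = 30.0 and S on the +x side, so S = (30.000, 0.0000). JP is vertical with |JP| = 54.7 and P on the +y side, so P = (0.0000, 54.700). The virtual corner opposite J is at (30.000, 54.700). Tangency of A1 to SC means the radius TC is perpendicular to SC and the tangent condition forces TN to be normal to NP, with radius 11.1, so the center T sits 11.1 in from both sides at T = (18.900, 43.600). Then |JT| = |T − J| = 47.520.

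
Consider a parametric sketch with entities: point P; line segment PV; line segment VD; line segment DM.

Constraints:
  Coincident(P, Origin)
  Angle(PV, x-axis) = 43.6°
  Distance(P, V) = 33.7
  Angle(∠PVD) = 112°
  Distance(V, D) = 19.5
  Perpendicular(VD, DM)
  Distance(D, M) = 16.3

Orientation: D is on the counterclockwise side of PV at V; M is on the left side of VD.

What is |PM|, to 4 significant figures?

35.43

P is at the origin; PV runs at 43.6° with length 33.7, so V = 33.7·(cos 43.6°, sin 43.6°) = (24.40, 23.24). ∠PVD = 112.0°, so VD runs at 43.6° + (180° − 112.0°) = 111.6° from the x-axis; with |VD| = 19.5, D = V + 19.5·(cos 111.6°, sin 111.6°) = (17.23, 41.37). The perpendicularity gives DM at right angles to VD; with |DM| = 16.3 on the left of VD, M = D + 16.3·(-0.9298, -0.3681) = (2.071, 35.37). Then |PM| = |M − P| = 35.43.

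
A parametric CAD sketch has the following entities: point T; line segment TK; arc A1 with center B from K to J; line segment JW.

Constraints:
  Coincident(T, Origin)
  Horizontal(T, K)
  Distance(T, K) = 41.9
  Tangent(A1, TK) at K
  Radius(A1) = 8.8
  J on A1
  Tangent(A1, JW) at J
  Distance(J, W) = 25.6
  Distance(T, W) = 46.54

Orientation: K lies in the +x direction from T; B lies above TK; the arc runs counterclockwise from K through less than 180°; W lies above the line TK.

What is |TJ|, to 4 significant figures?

50.70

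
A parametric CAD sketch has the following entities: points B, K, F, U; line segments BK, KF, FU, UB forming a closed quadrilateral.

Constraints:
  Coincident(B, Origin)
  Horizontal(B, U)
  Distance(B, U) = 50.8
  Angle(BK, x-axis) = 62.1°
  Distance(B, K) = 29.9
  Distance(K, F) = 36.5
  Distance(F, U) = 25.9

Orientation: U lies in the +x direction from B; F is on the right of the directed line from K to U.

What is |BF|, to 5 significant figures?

27.354

Checks: |KF| = 36.50 ✓; |FU| = 25.90 ✓.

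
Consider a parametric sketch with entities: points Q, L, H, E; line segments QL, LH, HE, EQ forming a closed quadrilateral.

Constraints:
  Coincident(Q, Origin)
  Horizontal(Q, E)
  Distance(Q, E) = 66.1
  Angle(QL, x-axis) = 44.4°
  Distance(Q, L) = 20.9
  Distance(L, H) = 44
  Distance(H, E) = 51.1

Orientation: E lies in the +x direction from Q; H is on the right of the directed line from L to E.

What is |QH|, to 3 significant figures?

37.1

Checks: Q.y = 0.00, E.y = 0.00 ✓; |LH| = 44.00 ✓; |HE| = 51.10 ✓.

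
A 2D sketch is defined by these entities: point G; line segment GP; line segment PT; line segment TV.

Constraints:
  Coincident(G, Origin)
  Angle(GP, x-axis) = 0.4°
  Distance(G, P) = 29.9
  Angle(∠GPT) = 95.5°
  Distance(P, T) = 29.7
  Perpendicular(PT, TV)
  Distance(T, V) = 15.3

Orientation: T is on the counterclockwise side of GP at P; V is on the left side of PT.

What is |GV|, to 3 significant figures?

35.6

G is at the origin; GP runs at 0.4° with length 29.9, so P = 29.9·(cos 0.4°, sin 0.4°) = (29.9, 0.209). ∠GPT = 95.5°, so PT runs at 0.4° + (180° − 95.5°) = 84.9° from the x-axis; with |PT| = 29.7, T = P + 29.7·(cos 84.9°, sin 84.9°) = (32.5, 29.8). PT ⟂ TV; with |TV| = 15.3 on the left of PT, V = T + 15.3·(-0.996, 0.0889) = (17.3, 31.2). Then |GV| = |V − G| = 35.6.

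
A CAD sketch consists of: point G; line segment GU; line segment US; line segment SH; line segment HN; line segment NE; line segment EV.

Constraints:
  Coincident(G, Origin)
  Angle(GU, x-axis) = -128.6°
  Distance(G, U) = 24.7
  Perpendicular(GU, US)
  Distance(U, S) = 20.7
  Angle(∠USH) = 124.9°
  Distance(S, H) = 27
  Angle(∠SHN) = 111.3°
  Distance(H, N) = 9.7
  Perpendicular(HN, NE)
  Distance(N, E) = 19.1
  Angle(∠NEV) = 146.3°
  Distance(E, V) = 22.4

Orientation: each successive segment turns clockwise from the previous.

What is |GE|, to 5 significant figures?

15.736

∠SHN = 111.3° gives HN at 17.600° from the x-axis; with |HN| = 9.7, N = (-20.599, 23.487). HN ⟂ NE, so NE runs at -72.400°; with |NE| = 19.1, E = (-14.824, 5.2815). Then |GE| = |E − G| = 15.736.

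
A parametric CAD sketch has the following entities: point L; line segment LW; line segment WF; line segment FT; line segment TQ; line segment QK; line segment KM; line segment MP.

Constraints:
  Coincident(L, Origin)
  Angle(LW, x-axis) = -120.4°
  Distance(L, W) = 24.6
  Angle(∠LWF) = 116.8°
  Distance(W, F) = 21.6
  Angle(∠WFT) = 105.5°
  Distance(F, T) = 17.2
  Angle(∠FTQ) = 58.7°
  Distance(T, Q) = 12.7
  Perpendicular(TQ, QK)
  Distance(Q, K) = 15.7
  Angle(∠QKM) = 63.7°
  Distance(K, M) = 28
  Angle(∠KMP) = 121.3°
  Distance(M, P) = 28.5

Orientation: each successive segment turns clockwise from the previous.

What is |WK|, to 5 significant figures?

18.359

∠FTQ = 58.7° gives TQ at -19.400° from the x-axis; with |TQ| = 12.7, Q = (-25.574, -7.2497). TQ is perpendicular to QK, so QK runs at -109.40°; with |QK| = 15.7, K = (-30.789, -22.058). Then |WK| = |K − W| = 18.359.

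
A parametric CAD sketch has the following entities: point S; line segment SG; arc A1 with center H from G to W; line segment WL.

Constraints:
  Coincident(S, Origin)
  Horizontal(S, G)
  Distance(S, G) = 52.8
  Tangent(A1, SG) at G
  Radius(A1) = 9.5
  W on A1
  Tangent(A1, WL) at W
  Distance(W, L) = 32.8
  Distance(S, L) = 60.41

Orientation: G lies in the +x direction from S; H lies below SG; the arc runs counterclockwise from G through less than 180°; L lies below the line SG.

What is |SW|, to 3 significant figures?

44.3

Checks: |HW| = 9.500 ✓; ∠(HW, WL) = 90.00° ✓; |WL| = 32.80 ✓; |SL| = 60.41 ✓.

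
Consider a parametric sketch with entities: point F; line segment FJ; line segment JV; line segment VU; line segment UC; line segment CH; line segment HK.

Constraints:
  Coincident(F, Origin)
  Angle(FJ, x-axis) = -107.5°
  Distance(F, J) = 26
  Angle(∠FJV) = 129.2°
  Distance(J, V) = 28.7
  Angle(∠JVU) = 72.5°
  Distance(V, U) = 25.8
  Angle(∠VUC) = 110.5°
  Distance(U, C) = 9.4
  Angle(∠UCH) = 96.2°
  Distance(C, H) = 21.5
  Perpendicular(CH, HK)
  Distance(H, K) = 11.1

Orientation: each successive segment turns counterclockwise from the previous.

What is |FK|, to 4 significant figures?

39.83

F is at the origin; FJ runs at -107.5° with length 26.0, so J = (-7.818, -24.80). ∠FJV = 129.2° gives JV at -56.70° from the x-axis; with |JV| = 28.7, V = (7.939, -48.78). ∠JVU = 72.5° gives VU at 50.80° from the x-axis; with |VU| = 25.8, U = (24.24, -28.79). ∠VUC = 110.5° gives UC at 120.3° from the x-axis; with |UC| = 9.4, C = (19.50, -20.67). ∠UCH = 96.2° gives CH at -155.9° from the x-axis; with |CH| = 21.5, H = (-0.1235, -29.45). CH is perpendicular to HK, so HK runs at -65.90°; with |HK| = 11.1, K = (4.409, -39.59). Then |FK| = |K − F| = 39.83.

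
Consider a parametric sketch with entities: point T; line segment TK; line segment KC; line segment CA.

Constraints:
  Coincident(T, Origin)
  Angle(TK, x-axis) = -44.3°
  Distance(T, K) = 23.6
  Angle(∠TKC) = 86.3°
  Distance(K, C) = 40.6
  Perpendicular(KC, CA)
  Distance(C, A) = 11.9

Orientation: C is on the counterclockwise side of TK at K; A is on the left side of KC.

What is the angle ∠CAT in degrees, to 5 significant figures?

106.60°

∠TKC = 86.3°, so KC runs at -44.3° + (180° − 86.3°) = 49.400° from the x-axis; with |KC| = 40.6, C = K + 40.6·(cos 49.400°, sin 49.400°) = (43.312, 14.344). KC ⟂ CA; with |CA| = 11.9 on the left of KC, A = C + 11.9·(-0.75927, 0.65077) = (34.276, 22.088). Then cos ∠CAT = AC·AT / (|AC||AT|), giving 106.60°.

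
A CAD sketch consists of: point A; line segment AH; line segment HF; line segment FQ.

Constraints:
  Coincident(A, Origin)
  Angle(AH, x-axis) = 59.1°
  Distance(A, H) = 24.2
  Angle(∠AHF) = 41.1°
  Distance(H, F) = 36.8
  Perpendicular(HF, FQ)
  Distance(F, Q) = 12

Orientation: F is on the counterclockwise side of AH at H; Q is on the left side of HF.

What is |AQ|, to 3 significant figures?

19.0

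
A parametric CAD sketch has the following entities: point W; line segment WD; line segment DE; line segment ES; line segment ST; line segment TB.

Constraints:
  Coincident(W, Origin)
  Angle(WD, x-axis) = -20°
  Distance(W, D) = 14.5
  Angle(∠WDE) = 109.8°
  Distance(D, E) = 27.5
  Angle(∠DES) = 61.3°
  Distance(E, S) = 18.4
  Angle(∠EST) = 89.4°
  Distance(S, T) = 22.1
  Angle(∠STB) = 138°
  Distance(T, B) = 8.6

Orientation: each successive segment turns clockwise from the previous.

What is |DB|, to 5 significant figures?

4.3925

W is at the origin; WD runs at -20.0° with length 14.5, so D = (13.626, -4.9593). ∠WDE = 109.8° gives DE at -90.200° from the x-axis; with |DE| = 27.5, E = (13.530, -32.459). ∠DES = 61.3° gives ES at 151.10° from the x-axis; with |ES| = 18.4, S = (-2.5790, -23.567). ∠EST = 89.4° gives ST at 60.500° from the x-axis; with |ST| = 22.1, T = (8.3036, -4.3319). ∠STB = 138.0° gives TB at 18.500° from the x-axis; with |TB| = 8.6, B = (16.459, -1.6030). Then |DB| = |B − D| = 4.3925.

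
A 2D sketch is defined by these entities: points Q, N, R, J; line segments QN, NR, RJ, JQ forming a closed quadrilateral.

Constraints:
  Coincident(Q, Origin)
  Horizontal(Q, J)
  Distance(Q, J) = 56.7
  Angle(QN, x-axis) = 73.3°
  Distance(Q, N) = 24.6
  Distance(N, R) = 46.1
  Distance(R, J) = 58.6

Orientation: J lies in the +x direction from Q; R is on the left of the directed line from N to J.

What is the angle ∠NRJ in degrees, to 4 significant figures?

61.95°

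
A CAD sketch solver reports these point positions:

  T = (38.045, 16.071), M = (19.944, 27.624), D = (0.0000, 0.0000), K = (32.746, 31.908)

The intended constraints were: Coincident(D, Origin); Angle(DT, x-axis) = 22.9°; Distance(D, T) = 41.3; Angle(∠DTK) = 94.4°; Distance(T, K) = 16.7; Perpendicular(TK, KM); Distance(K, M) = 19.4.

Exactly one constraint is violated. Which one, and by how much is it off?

Distance(K, M) = 19.4 — off by 5.90.

D = (0.00, 0.00) ✓; DT at 22.90° ✓; |DT| = 41.30 ✓; ∠DTK = 94.40° ✓; |TK| = 16.70 ✓; ∠(TK, KM) = 90.00° ✓; |KM| = 13.50 ✗.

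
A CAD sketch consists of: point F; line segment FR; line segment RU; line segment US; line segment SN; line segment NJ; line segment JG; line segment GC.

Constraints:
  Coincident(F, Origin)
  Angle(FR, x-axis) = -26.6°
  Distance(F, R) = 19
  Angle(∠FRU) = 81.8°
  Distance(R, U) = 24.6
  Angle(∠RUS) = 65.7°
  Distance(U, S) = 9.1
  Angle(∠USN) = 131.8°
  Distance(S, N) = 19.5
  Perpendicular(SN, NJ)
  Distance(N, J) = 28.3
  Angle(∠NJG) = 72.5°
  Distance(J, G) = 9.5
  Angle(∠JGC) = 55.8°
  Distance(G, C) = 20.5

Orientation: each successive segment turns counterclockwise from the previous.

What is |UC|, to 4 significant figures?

33.13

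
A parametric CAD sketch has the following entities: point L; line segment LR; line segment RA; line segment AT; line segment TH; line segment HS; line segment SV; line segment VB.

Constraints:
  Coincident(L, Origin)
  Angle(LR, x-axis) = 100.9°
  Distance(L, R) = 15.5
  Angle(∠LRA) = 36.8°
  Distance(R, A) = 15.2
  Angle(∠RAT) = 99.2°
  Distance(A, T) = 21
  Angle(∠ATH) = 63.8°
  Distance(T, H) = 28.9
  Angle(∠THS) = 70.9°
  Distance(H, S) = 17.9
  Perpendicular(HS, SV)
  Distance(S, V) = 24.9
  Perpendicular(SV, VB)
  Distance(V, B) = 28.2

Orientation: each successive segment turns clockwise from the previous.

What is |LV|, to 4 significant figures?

9.718

∠THS = 70.9° gives HS at 11.60° from the x-axis; with |HS| = 17.9, S = (-0.3770, 15.85). The perpendicularity gives SV at right angles to HS, so SV runs at -78.40°; with |SV| = 24.9, V = (4.630, -8.544). Then |LV| = |V − L| = 9.718.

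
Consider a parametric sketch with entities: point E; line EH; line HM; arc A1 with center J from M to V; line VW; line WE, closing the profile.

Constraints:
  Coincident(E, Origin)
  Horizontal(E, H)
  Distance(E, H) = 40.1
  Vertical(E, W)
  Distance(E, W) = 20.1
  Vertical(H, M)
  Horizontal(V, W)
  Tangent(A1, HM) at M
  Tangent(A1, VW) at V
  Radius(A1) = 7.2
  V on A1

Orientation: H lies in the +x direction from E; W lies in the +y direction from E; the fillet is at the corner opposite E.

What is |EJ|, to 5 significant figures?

35.339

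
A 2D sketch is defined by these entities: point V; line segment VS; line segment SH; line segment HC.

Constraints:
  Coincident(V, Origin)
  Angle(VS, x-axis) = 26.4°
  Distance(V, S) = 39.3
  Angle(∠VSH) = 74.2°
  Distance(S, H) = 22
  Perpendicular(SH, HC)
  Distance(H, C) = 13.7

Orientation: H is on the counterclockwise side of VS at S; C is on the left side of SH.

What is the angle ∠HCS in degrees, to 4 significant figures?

58.09°

∠VSH = 74.2°, so SH runs at 26.4° + (180° − 74.2°) = 132.2° from the x-axis; with |SH| = 22.0, H = S + 22.0·(cos 132.2°, sin 132.2°) = (20.42, 33.77). The perpendicularity gives HC at right angles to SH; with |HC| = 13.7 on the left of SH, C = H + 13.7·(-0.7408, -0.6717) = (10.27, 24.57). Then cos ∠HCS = CH·CS / (|CH||CS|), giving 58.09°.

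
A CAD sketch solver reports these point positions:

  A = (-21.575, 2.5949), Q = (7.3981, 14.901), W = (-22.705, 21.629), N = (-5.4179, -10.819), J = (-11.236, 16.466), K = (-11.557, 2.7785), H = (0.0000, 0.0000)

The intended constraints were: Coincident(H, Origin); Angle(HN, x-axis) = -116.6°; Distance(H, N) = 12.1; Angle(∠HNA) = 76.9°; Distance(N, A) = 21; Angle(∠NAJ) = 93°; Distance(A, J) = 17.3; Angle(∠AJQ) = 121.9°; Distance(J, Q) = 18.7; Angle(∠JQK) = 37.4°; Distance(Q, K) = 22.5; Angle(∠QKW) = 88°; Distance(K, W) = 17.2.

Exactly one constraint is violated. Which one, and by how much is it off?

Distance(K, W) = 17.2 — off by 4.70.

H = (0.00, 0.00) ✓; HN at -116.6° ✓; |HN| = 12.10 ✓; ∠HNA = 76.90° ✓; |NA| = 21.00 ✓; ∠NAJ = 93.00° ✓; |AJ| = 17.30 ✓; ∠AJQ = 121.9° ✓; |JQ| = 18.70 ✓; ∠JQK = 37.40° ✓; |QK| = 22.50 ✓; ∠QKW = 88.00° ✓; |KW| = 21.90 ✗.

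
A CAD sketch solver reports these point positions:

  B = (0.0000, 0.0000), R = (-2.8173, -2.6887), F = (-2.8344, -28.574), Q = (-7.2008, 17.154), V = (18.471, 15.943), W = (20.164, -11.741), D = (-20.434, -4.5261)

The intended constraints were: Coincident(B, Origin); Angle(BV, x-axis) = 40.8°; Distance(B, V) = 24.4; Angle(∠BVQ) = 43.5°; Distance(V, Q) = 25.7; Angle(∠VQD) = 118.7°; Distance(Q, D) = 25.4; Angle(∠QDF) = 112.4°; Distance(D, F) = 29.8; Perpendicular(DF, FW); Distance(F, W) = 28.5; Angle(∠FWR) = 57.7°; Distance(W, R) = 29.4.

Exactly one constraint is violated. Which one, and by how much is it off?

Distance(W, R) = 29.4 — off by 4.70.

B = (0.00, 0.00) ✓; BV at 40.80° ✓; |BV| = 24.40 ✓; ∠BVQ = 43.50° ✓; |VQ| = 25.70 ✓; ∠VQD = 118.7° ✓; |QD| = 25.40 ✓; ∠QDF = 112.4° ✓; |DF| = 29.80 ✓; ∠(DF, FW) = 90.00° ✓; |FW| = 28.50 ✓; ∠FWR = 57.70° ✓; |WR| = 24.70 ✗.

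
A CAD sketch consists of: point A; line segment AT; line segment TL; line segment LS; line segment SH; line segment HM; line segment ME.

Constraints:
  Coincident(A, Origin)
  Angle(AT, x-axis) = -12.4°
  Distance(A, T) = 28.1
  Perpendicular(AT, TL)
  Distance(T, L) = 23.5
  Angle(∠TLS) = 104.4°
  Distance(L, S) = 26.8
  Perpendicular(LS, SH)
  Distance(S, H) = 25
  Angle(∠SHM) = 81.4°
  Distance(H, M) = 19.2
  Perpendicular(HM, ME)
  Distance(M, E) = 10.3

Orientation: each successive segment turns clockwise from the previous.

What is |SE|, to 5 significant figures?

21.142

∠SHM = 81.4° gives HM at -6.6000° from the x-axis; with |HM| = 19.2, M = (13.815, -7.1432). HM ⟂ ME, so ME runs at -96.600°; with |ME| = 10.3, E = (12.631, -17.375). Then |SE| = |E − S| = 21.142.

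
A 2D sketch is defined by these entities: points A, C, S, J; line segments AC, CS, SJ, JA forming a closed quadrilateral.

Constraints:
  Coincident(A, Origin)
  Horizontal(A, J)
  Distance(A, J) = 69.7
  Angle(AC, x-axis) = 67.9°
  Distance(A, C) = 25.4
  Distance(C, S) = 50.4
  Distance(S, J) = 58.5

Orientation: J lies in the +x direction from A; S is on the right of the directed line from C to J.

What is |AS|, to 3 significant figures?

31.5

A is at the origin; AJ is horizontal with |AJ| = 69.7 and J in +x, so J = (69.7, 0). AC runs at 67.9° with |AC| = 25.4, so C = (9.56, 23.5). S is determined by |CS| = 50.4 and |SJ| = 58.5 together: it lies at the intersection of circle(C, 50.4) and circle(J, 58.5). With |CJ| = 64.6, the foot of the radical line on CJ is 25.5 from C and the perpendicular offset is √(50.4² − 25.5²) = 43.5. Taking the right-of-CJ solution: S = (17.4, -26.2).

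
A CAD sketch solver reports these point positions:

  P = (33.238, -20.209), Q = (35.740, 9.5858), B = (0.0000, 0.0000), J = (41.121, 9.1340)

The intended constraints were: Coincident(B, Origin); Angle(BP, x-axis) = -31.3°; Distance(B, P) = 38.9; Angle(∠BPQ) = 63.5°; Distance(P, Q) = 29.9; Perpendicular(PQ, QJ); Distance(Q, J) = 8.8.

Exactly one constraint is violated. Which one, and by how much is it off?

Distance(Q, J) = 8.8 — off by 3.40.

B = (0.00, 0.00) ✓; BP at -31.30° ✓; |BP| = 38.90 ✓; ∠BPQ = 63.50° ✓; |PQ| = 29.90 ✓; ∠(PQ, QJ) = 90.00° ✓; |QJ| = 5.400 ✗.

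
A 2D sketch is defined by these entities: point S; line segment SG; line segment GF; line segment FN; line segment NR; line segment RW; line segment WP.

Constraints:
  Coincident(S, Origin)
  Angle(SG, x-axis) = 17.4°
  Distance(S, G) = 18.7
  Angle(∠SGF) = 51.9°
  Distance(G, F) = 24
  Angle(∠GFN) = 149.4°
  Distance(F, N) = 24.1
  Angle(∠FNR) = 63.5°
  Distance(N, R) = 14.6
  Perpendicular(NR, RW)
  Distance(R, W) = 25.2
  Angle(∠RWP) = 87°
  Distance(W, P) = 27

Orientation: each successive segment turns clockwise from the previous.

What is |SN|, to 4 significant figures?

33.30

S is at the origin; SG runs at 17.4° with length 18.7, so G = (17.84, 5.592). ∠SGF = 51.9° gives GF at -110.7° from the x-axis; with |GF| = 24.0, F = (9.361, -16.86). ∠GFN = 149.4° gives FN at -141.3° from the x-axis; with |FN| = 24.1, N = (-9.447, -31.93). Then |SN| = |N − S| = 33.30.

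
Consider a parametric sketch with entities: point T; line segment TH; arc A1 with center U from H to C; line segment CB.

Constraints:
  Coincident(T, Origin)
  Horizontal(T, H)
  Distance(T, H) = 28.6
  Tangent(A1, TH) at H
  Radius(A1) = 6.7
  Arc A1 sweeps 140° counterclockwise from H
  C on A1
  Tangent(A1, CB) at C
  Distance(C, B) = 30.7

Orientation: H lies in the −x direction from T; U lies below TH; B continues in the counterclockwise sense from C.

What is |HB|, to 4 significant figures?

36.95

On A1, H sits at bearing 90° from U; a 140° counterclockwise sweep puts C at bearing 230°, so C = U + 6.7·(cos 230°, sin 230°) = (-32.91, -11.83). Since A1 is tangent to CB there, UC ⟂ CB, so CB runs along (−sin 230°, cos 230°); with |CB| = 30.7, B = (-9.389, -31.57). Then |HB| = |B − H| = 36.95.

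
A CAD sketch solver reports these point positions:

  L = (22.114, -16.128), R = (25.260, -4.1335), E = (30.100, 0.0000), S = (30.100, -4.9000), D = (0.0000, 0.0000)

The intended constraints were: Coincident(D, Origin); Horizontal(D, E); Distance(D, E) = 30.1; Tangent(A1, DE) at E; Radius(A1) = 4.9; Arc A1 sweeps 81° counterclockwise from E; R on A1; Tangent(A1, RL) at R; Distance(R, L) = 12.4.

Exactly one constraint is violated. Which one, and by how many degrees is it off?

Tangent(A1, RL) at R — off by 5.70°.

D = (0.00, 0.00) ✓; D.y = 0.00, E.y = 0.00 ✓; |DE| = 30.10 ✓; ∠(SE, ED) = 90.00° ✓; |SE| = 4.900 ✓; bearing(S→R) − bearing(S→E) = 81.00° ✓; |SR| = 4.900 ✓; ∠(SR, RL) = 95.70° ✗; |RL| = 12.40 ✓.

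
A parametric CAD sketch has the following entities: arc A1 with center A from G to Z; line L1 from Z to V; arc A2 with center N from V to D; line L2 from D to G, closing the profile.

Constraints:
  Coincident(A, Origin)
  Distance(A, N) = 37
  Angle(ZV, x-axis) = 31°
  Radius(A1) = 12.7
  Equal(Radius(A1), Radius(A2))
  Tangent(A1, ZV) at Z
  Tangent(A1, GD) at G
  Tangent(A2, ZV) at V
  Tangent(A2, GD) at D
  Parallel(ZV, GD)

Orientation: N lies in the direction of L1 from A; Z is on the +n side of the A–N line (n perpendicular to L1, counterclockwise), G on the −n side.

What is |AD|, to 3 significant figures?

39.1

Tangency of A1 to both parallel lines with radius 12.7 puts Z and G at A ± 12.7·n: Z = (-6.54, 10.9), G = (6.54, -10.9). Equal radii place V and D the same way about N: V = N + 12.7·n = (25.2, 29.9), D = N − 12.7·n = (38.3, 8.17). Then |AD| = |D − A| = 39.1.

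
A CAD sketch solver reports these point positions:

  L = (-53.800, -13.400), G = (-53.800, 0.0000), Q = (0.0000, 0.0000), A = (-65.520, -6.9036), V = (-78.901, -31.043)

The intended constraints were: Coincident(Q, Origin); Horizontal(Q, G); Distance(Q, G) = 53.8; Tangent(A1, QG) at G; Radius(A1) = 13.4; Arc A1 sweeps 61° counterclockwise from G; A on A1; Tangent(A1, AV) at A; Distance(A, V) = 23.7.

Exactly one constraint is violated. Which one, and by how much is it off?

Distance(A, V) = 23.7 — off by 3.90.

Q = (0.00, 0.00) ✓; Q.y = 0.00, G.y = 0.00 ✓; |QG| = 53.80 ✓; ∠(LG, GQ) = 90.00° ✓; |LG| = 13.40 ✓; bearing(L→A) − bearing(L→G) = 61.00° ✓; |LA| = 13.40 ✓; ∠(LA, AV) = 90.00° ✓; |AV| = 27.60 ✗.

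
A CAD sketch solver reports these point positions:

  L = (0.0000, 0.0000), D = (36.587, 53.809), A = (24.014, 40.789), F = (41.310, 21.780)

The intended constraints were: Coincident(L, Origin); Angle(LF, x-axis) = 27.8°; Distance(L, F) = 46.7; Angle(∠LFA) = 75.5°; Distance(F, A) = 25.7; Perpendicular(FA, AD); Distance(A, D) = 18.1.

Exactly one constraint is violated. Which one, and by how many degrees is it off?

Perpendicular(FA, AD) — off by 3.70°.

L = (0.00, 0.00) ✓; LF at 27.80° ✓; |LF| = 46.70 ✓; ∠LFA = 75.50° ✓; |FA| = 25.70 ✓; ∠(FA, AD) = 86.30° ✗; |AD| = 18.10 ✓.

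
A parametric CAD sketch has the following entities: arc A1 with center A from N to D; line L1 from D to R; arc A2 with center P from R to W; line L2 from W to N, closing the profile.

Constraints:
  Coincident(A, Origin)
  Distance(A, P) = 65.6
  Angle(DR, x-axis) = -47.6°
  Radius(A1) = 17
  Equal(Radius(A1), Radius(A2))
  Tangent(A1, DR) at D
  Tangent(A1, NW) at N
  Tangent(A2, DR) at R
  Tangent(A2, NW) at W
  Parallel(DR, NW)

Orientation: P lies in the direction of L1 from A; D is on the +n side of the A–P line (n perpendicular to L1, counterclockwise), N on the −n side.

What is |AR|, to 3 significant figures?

67.8

Tangency of A1 to both parallel lines with radius 17.0 puts D and N at A ± 17.0·n: D = (12.6, 11.5), N = (-12.6, -11.5). Equal radii place R and W the same way about P: R = P + 17.0·n = (56.8, -37.0), W = P − 17.0·n = (31.7, -59.9). Then |AR| = |R − A| = 67.8.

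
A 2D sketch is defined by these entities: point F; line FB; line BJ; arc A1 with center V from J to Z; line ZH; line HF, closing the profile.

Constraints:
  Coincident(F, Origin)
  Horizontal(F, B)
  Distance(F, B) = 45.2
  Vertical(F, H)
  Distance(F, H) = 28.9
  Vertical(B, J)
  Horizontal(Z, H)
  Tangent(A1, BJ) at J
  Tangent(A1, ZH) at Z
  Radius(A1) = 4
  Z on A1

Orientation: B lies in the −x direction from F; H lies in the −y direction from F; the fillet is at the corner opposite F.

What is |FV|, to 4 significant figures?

48.14

F is at the origin; FB is horizontal with |FB| = 45.2 and B on the −x side, so B = (-45.20, 0.000). F and H share the same x with |FH| = 28.9 and H on the −y side, so H = (0.000, -28.90). The virtual corner opposite F is at (-45.20, -28.90). A1 meets BJ tangentially, so VJ is at right angles to BJ and the tangent condition forces VZ to be normal to ZH, with radius 4.0, so the center V sits 4.0 in from both sides at V = (-41.20, -24.90). Then |FV| = |V − F| = 48.14.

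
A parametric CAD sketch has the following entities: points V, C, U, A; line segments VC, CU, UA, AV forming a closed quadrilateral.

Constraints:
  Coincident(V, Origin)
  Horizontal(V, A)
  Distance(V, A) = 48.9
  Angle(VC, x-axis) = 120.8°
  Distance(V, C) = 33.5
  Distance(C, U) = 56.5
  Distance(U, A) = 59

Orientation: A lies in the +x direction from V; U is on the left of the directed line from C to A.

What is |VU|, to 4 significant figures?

65.00

V is at the origin; V and A share the same y with |VA| = 48.9 and A in +x, so A = (48.9, 0). VC runs at 120.8° with |VC| = 33.5, so C = (-17.15, 28.78). U is determined by |CU| = 56.5 and |UA| = 59.0 together: it lies at the intersection of circle(C, 56.5) and circle(A, 59.0). With |CA| = 72.05, the foot of the radical line on CA is 34.02 from C and the perpendicular offset is √(56.5² − 34.02²) = 45.11. Taking the left-of-CA solution: U = (32.05, 56.54).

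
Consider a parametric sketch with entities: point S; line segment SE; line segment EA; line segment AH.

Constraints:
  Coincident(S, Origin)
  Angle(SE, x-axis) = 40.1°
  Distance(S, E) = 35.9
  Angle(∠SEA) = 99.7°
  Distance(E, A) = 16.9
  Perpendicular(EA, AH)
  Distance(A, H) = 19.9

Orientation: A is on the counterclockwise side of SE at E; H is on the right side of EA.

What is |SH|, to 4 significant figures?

59.86

S is at the origin; SE runs at 40.1° with length 35.9, so E = 35.9·(cos 40.1°, sin 40.1°) = (27.46, 23.12). ∠SEA = 99.7°, so EA runs at 40.1° + (180° − 99.7°) = 120.4° from the x-axis; with |EA| = 16.9, A = E + 16.9·(cos 120.4°, sin 120.4°) = (18.91, 37.70). The perpendicularity gives AH at right angles to EA; with |AH| = 19.9 on the right of EA, H = A + 19.9·(0.8625, 0.5060) = (36.07, 47.77). Then |SH| = |H − S| = 59.86.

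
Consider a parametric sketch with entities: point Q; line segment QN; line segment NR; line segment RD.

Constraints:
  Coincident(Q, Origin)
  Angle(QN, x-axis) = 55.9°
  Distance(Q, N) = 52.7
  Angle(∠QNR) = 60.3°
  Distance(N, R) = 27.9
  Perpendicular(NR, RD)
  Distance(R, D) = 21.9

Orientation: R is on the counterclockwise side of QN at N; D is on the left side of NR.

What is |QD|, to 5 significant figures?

23.944

Q is at the origin; QN runs at 55.9° with length 52.7, so N = 52.7·(cos 55.9°, sin 55.9°) = (29.546, 43.639). ∠QNR = 60.3°, so NR runs at 55.9° + (180° − 60.3°) = 175.60° from the x-axis; with |NR| = 27.9, R = N + 27.9·(cos 175.60°, sin 175.60°) = (1.7279, 45.779). NR ⟂ RD; with |RD| = 21.9 on the left of NR, D = R + 21.9·(-0.076719, -0.99705) = (0.047757, 23.944). Then |QD| = |D − Q| = 23.944.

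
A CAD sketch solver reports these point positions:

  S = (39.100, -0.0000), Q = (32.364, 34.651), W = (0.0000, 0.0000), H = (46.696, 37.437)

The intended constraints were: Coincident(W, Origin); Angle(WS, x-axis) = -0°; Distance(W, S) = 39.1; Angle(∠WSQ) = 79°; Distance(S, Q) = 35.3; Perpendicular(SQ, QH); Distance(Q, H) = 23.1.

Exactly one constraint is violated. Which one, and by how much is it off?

Distance(Q, H) = 23.1 — off by 8.50.

W = (0.00, 0.00) ✓; WS at -0.000° ✓; |WS| = 39.10 ✓; ∠WSQ = 79.00° ✓; |SQ| = 35.30 ✓; ∠(SQ, QH) = 90.00° ✓; |QH| = 14.60 ✗.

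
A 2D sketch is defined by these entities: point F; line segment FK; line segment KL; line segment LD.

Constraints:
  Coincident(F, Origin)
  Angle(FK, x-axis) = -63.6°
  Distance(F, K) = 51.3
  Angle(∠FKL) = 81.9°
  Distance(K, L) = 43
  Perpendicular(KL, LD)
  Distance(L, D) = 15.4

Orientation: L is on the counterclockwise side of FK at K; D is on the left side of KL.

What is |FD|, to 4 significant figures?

50.32

∠FKL = 81.9°, so KL runs at -63.6° + (180° − 81.9°) = 34.50° from the x-axis; with |KL| = 43.0, L = K + 43.0·(cos 34.50°, sin 34.50°) = (58.25, -21.59). KL is perpendicular to LD; with |LD| = 15.4 on the left of KL, D = L + 15.4·(-0.5664, 0.8241) = (49.52, -8.903). Then |FD| = |D − F| = 50.32.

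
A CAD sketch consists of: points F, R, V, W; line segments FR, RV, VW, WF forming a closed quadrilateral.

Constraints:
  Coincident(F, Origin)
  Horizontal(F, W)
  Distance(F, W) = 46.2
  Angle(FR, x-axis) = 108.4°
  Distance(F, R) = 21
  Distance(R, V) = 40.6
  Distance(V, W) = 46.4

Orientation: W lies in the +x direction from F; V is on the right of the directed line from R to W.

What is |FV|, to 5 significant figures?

19.670

Checks: |RV| = 40.60 ✓; |VW| = 46.40 ✓.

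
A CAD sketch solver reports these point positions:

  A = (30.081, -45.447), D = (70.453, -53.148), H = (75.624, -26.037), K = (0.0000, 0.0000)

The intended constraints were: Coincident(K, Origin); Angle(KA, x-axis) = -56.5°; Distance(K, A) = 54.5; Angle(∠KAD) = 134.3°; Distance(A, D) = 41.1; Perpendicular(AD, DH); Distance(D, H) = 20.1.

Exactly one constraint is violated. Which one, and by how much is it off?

Distance(D, H) = 20.1 — off by 7.50.

K = (0.00, 0.00) ✓; KA at -56.50° ✓; |KA| = 54.50 ✓; ∠KAD = 134.3° ✓; |AD| = 41.10 ✓; ∠(AD, DH) = 90.00° ✓; |DH| = 27.60 ✗.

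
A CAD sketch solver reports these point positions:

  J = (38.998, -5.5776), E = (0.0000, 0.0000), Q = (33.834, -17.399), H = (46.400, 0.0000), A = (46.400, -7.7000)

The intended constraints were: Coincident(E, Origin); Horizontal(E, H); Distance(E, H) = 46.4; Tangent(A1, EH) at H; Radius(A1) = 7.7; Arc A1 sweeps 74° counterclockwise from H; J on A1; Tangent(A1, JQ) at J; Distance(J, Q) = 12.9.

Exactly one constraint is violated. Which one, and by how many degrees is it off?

Tangent(A1, JQ) at J — off by 7.60°.

E = (0.00, 0.00) ✓; E.y = 0.00, H.y = 0.00 ✓; |EH| = 46.40 ✓; ∠(AH, HE) = 90.00° ✓; |AH| = 7.700 ✓; bearing(A→J) − bearing(A→H) = 74.00° ✓; |AJ| = 7.700 ✓; ∠(AJ, JQ) = 97.60° ✗; |JQ| = 12.90 ✓.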